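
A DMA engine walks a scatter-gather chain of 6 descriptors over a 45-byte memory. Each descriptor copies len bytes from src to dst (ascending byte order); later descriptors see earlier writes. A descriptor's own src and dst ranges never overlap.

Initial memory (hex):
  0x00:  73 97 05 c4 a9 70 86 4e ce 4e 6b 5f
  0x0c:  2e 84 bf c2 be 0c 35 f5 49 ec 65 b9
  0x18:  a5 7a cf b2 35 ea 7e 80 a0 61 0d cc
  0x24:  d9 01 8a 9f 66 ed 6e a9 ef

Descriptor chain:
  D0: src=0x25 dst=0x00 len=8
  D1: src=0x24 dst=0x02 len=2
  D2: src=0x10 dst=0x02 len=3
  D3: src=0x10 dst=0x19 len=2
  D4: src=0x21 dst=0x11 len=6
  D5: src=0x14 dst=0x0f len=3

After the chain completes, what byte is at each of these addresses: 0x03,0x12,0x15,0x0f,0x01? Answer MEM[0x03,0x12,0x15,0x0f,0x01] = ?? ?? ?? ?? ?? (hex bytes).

  after D0: wrote 8B at 0x00 = 018a9f66ed6ea9ef
  after D1: wrote 2B at 0x02 = d901
  after D2: wrote 3B at 0x02 = be0c35
  after D3: wrote 2B at 0x19 = be0c
  after D4: wrote 6B at 0x11 = 610dccd9018a
  after D5: wrote 3B at 0x0f = d9018a
query mem[0x03]=0x0c, mem[0x12]=0x0d, mem[0x15]=0x01, mem[0x0f]=0xd9, mem[0x01]=0x8a

MEM[0x03,0x12,0x15,0x0f,0x01] = 0c 0d 01 d9 8a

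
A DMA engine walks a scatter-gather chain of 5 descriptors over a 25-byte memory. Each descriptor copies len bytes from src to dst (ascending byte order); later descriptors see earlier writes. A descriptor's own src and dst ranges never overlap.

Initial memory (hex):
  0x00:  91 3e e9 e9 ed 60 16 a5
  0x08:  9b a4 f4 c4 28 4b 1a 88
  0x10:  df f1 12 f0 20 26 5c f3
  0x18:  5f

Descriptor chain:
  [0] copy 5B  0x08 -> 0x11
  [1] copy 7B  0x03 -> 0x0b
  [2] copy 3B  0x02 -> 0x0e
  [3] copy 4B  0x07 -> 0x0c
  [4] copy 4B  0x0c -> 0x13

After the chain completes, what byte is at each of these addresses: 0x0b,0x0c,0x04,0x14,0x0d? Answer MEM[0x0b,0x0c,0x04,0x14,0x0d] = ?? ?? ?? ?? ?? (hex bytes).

MEM[0x0b,0x0c,0x04,0x14,0x0d] = e9 a5 ed 9b 9b

[0] 0x08->0x11 len=5 : 9b a4 f4 c4 28
[1] 0x03->0x0b len=7 : e9 ed 60 16 a5 9b a4
[2] 0x02->0x0e len=3 : e9 e9 ed
[3] 0x07->0x0c len=4 : a5 9b a4 f4
[4] 0x0c->0x13 len=4 : a5 9b a4 f4
query mem[0x0b]=0xe9, mem[0x0c]=0xa5, mem[0x04]=0xed, mem[0x14]=0x9b, mem[0x0d]=0x9b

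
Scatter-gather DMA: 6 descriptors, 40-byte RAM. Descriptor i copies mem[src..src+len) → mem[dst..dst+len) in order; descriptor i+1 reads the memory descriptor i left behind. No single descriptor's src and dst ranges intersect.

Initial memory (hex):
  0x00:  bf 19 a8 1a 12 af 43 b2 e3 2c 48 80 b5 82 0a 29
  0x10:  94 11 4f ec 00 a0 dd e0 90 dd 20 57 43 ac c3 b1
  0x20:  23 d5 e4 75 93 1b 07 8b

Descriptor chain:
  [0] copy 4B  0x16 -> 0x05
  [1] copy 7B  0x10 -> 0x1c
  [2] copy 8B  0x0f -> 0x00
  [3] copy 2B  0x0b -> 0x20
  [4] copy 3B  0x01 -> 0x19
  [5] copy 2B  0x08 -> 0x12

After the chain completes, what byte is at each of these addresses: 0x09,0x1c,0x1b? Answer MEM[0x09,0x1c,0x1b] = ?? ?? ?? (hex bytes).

D0: mem[0x05..0x08] <- [dd e0 90 dd]
D1: mem[0x1c..0x22] <- [94 11 4f ec 00 a0 dd]
D2: mem[0x00..0x07] <- [29 94 11 4f ec 00 a0 dd]
D3: mem[0x20..0x21] <- [80 b5]
D4: mem[0x19..0x1b] <- [94 11 4f]
D5: mem[0x12..0x13] <- [dd 2c]
query mem[0x09]=0x2c, mem[0x1c]=0x94, mem[0x1b]=0x4f

MEM[0x09,0x1c,0x1b] = 2c 94 4f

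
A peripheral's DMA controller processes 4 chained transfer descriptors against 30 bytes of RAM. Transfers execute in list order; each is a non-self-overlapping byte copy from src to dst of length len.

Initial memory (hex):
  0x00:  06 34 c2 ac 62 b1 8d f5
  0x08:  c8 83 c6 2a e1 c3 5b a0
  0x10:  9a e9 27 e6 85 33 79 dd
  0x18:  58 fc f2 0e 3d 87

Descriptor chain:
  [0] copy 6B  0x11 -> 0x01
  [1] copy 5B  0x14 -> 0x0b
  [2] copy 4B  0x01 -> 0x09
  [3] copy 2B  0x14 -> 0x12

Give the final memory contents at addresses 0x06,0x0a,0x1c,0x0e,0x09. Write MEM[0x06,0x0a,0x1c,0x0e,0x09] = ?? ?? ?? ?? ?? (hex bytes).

MEM[0x06,0x0a,0x1c,0x0e,0x09] = 79 27 3d dd e9

  after D0: wrote 6B at 0x01 = e927e6853379
  after D1: wrote 5B at 0x0b = 853379dd58
  after D2: wrote 4B at 0x09 = e927e685
  after D3: wrote 2B at 0x12 = 8533
query mem[0x06]=0x79, mem[0x0a]=0x27, mem[0x1c]=0x3d, mem[0x0e]=0xdd, mem[0x09]=0xe9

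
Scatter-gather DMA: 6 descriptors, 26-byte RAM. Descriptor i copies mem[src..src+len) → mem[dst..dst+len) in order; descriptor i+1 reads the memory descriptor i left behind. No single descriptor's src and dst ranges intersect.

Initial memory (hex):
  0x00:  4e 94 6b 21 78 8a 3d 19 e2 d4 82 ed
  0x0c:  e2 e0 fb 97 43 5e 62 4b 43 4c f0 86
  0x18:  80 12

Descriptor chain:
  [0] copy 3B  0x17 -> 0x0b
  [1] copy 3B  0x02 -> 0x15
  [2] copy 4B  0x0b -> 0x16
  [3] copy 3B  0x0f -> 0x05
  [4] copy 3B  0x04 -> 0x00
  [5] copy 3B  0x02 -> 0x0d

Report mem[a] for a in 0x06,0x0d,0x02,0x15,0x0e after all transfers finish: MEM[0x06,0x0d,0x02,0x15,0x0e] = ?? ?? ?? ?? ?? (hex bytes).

MEM[0x06,0x0d,0x02,0x15,0x0e] = 43 43 43 6b 21

  after D0: wrote 3B at 0x0b = 868012
  after D1: wrote 3B at 0x15 = 6b2178
  after D2: wrote 4B at 0x16 = 868012fb
  after D3: wrote 3B at 0x05 = 97435e
  after D4: wrote 3B at 0x00 = 789743
  after D5: wrote 3B at 0x0d = 432178
query mem[0x06]=0x43, mem[0x0d]=0x43, mem[0x02]=0x43, mem[0x15]=0x6b, mem[0x0e]=0x21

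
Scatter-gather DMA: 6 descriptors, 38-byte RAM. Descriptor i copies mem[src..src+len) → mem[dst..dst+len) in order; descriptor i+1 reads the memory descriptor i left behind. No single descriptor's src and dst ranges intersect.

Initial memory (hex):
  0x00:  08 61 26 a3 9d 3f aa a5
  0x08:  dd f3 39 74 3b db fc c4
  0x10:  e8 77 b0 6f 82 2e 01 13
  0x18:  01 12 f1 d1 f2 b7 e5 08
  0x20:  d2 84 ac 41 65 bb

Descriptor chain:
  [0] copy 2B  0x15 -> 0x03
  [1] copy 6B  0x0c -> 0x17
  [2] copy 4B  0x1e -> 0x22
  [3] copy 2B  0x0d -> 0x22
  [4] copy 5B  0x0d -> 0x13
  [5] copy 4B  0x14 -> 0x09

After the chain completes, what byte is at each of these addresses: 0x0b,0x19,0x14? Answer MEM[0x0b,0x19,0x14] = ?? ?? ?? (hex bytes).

MEM[0x0b,0x19,0x14] = e8 fc fc

D0: mem[0x03..0x04] <- [2e 01]
D1: mem[0x17..0x1c] <- [3b db fc c4 e8 77]
D2: mem[0x22..0x25] <- [e5 08 d2 84]
D3: mem[0x22..0x23] <- [db fc]
D4: mem[0x13..0x17] <- [db fc c4 e8 77]
D5: mem[0x09..0x0c] <- [fc c4 e8 77]
query mem[0x0b]=0xe8, mem[0x19]=0xfc, mem[0x14]=0xfc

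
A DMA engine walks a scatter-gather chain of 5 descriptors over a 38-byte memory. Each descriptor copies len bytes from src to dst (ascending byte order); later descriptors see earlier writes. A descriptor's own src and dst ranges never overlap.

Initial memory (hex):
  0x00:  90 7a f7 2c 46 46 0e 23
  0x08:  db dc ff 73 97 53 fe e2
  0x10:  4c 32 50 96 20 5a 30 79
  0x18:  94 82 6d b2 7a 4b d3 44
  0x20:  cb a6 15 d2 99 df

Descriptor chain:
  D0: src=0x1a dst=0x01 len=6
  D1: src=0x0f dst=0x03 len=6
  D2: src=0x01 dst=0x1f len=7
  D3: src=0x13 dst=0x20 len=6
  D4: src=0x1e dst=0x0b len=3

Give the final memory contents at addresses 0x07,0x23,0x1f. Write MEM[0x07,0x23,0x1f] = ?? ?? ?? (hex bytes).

MEM[0x07,0x23,0x1f] = 96 30 6d

#0 dst[0x01+6] := {0x6d,0xb2,0x7a,0x4b,0xd3,0x44}
#1 dst[0x03+6] := {0xe2,0x4c,0x32,0x50,0x96,0x20}
#2 dst[0x1f+7] := {0x6d,0xb2,0xe2,0x4c,0x32,0x50,0x96}
#3 dst[0x20+6] := {0x96,0x20,0x5a,0x30,0x79,0x94}
#4 dst[0x0b+3] := {0xd3,0x6d,0x96}
query mem[0x07]=0x96, mem[0x23]=0x30, mem[0x1f]=0x6d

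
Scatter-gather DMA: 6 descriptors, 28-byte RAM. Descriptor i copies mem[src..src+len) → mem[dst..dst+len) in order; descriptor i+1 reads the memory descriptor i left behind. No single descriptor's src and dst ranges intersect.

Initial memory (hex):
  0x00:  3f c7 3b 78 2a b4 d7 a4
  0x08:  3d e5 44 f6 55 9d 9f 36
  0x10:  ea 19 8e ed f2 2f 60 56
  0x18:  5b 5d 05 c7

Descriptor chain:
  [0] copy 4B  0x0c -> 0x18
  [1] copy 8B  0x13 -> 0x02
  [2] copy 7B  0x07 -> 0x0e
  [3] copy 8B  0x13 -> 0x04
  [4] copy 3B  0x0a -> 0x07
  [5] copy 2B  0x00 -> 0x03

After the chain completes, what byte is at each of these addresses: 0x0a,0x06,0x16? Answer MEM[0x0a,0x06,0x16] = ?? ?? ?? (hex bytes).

#0 dst[0x18+4] := {0x55,0x9d,0x9f,0x36}
#1 dst[0x02+8] := {0xed,0xf2,0x2f,0x60,0x56,0x55,0x9d,0x9f}
#2 dst[0x0e+7] := {0x55,0x9d,0x9f,0x44,0xf6,0x55,0x9d}
#3 dst[0x04+8] := {0x55,0x9d,0x2f,0x60,0x56,0x55,0x9d,0x9f}
#4 dst[0x07+3] := {0x9d,0x9f,0x55}
#5 dst[0x03+2] := {0x3f,0xc7}
query mem[0x0a]=0x9d, mem[0x06]=0x2f, mem[0x16]=0x60

MEM[0x0a,0x06,0x16] = 9d 2f 60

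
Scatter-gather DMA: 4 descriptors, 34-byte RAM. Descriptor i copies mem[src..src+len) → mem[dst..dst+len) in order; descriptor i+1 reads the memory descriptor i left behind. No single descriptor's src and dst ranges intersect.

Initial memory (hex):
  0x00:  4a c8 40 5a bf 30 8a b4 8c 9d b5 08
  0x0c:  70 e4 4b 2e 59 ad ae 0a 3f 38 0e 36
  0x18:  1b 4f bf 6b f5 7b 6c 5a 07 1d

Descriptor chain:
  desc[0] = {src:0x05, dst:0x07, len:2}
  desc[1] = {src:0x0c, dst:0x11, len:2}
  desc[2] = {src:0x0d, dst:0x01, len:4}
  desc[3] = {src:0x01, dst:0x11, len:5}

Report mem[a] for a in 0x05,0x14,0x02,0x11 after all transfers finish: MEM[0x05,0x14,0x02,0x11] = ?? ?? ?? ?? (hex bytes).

MEM[0x05,0x14,0x02,0x11] = 30 59 4b e4

[0] 0x05->0x07 len=2 : 30 8a
[1] 0x0c->0x11 len=2 : 70 e4
[2] 0x0d->0x01 len=4 : e4 4b 2e 59
[3] 0x01->0x11 len=5 : e4 4b 2e 59 30
query mem[0x05]=0x30, mem[0x14]=0x59, mem[0x02]=0x4b, mem[0x11]=0xe4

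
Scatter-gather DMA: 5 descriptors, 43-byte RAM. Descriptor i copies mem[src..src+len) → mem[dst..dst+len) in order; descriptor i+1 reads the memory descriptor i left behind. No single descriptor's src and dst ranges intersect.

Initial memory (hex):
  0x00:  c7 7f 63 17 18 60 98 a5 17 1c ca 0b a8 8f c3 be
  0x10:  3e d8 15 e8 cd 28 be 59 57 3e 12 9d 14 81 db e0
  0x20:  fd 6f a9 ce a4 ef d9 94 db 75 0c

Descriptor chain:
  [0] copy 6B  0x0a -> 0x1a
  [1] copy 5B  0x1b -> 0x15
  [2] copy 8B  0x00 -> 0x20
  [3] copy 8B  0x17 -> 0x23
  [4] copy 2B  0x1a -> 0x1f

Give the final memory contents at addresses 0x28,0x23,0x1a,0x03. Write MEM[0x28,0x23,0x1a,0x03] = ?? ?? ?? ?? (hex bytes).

  after D0: wrote 6B at 0x1a = ca0ba88fc3be
  after D1: wrote 5B at 0x15 = 0ba88fc3be
  after D2: wrote 8B at 0x20 = c77f6317186098a5
  after D3: wrote 8B at 0x23 = 8fc3beca0ba88fc3
  after D4: wrote 2B at 0x1f = ca0b
query mem[0x28]=0xa8, mem[0x23]=0x8f, mem[0x1a]=0xca, mem[0x03]=0x17

MEM[0x28,0x23,0x1a,0x03] = a8 8f ca 17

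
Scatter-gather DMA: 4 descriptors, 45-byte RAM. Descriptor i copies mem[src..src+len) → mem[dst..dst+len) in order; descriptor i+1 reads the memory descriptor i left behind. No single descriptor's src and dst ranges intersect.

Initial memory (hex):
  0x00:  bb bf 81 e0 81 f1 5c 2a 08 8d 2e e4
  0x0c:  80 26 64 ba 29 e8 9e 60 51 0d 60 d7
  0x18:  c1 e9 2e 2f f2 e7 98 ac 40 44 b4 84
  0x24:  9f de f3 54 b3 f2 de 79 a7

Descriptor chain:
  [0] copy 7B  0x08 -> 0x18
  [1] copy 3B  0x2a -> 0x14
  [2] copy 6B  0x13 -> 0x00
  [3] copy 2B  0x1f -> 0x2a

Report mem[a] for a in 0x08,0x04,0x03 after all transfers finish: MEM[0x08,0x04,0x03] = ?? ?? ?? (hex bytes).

MEM[0x08,0x04,0x03] = 08 d7 a7

[0] 0x08->0x18 len=7 : 08 8d 2e e4 80 26 64
[1] 0x2a->0x14 len=3 : de 79 a7
[2] 0x13->0x00 len=6 : 60 de 79 a7 d7 08
[3] 0x1f->0x2a len=2 : ac 40
query mem[0x08]=0x08, mem[0x04]=0xd7, mem[0x03]=0xa7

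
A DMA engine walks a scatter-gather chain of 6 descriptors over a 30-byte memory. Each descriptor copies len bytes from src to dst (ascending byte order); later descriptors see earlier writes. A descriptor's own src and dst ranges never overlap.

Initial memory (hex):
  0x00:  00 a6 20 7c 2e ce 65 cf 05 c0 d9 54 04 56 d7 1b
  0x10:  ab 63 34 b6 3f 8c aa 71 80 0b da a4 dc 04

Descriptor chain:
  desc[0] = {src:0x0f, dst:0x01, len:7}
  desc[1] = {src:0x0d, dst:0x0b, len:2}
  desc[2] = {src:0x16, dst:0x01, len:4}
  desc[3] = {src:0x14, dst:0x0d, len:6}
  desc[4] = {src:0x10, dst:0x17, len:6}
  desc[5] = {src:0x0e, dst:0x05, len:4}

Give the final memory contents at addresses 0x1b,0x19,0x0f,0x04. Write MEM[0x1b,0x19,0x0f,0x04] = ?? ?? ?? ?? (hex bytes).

#0 dst[0x01+7] := {0x1b,0xab,0x63,0x34,0xb6,0x3f,0x8c}
#1 dst[0x0b+2] := {0x56,0xd7}
#2 dst[0x01+4] := {0xaa,0x71,0x80,0x0b}
#3 dst[0x0d+6] := {0x3f,0x8c,0xaa,0x71,0x80,0x0b}
#4 dst[0x17+6] := {0x71,0x80,0x0b,0xb6,0x3f,0x8c}
#5 dst[0x05+4] := {0x8c,0xaa,0x71,0x80}
query mem[0x1b]=0x3f, mem[0x19]=0x0b, mem[0x0f]=0xaa, mem[0x04]=0x0b

MEM[0x1b,0x19,0x0f,0x04] = 3f 0b aa 0b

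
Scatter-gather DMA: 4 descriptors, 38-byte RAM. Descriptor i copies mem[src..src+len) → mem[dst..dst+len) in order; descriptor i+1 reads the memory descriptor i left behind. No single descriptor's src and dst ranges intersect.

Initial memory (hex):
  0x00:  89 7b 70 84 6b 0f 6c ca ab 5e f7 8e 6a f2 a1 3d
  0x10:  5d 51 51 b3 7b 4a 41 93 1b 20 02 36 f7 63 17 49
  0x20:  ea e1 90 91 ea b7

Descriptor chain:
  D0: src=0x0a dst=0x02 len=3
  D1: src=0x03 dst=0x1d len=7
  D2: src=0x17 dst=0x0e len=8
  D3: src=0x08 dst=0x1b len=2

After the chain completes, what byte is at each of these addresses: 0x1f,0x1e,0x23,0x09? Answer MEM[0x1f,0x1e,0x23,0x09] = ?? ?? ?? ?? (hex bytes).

  after D0: wrote 3B at 0x02 = f78e6a
  after D1: wrote 7B at 0x1d = 8e6a0f6ccaab5e
  after D2: wrote 8B at 0x0e = 931b200236f78e6a
  after D3: wrote 2B at 0x1b = ab5e
query mem[0x1f]=0x0f, mem[0x1e]=0x6a, mem[0x23]=0x5e, mem[0x09]=0x5e

MEM[0x1f,0x1e,0x23,0x09] = 0f 6a 5e 5e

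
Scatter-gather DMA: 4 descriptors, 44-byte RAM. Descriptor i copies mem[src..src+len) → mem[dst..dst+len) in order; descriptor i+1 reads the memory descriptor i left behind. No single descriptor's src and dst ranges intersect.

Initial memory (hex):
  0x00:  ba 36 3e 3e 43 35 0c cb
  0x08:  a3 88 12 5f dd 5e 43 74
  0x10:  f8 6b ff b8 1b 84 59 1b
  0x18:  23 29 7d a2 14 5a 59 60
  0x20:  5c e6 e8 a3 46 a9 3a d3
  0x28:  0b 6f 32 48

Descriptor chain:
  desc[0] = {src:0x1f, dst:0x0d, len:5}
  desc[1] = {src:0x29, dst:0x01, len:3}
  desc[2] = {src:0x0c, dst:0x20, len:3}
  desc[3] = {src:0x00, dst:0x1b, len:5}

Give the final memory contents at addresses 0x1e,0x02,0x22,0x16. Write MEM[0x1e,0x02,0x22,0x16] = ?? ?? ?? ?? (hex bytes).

MEM[0x1e,0x02,0x22,0x16] = 48 32 5c 59

  after D0: wrote 5B at 0x0d = 605ce6e8a3
  after D1: wrote 3B at 0x01 = 6f3248
  after D2: wrote 3B at 0x20 = dd605c
  after D3: wrote 5B at 0x1b = ba6f324843
query mem[0x1e]=0x48, mem[0x02]=0x32, mem[0x22]=0x5c, mem[0x16]=0x59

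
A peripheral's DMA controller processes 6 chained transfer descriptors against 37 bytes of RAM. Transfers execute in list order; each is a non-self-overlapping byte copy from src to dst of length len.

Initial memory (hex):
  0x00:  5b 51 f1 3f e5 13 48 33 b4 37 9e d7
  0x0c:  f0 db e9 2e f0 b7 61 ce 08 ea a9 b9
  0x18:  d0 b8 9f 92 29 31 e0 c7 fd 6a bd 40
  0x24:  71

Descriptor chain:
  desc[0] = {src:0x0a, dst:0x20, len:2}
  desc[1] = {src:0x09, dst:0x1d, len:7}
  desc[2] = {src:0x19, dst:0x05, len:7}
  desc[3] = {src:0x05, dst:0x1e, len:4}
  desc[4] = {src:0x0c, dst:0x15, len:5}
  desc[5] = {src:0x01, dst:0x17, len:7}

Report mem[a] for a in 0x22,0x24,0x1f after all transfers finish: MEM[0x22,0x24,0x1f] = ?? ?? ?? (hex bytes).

[0] 0x0a->0x20 len=2 : 9e d7
[1] 0x09->0x1d len=7 : 37 9e d7 f0 db e9 2e
[2] 0x19->0x05 len=7 : b8 9f 92 29 37 9e d7
[3] 0x05->0x1e len=4 : b8 9f 92 29
[4] 0x0c->0x15 len=5 : f0 db e9 2e f0
[5] 0x01->0x17 len=7 : 51 f1 3f e5 b8 9f 92
query mem[0x22]=0xe9, mem[0x24]=0x71, mem[0x1f]=0x9f

MEM[0x22,0x24,0x1f] = e9 71 9f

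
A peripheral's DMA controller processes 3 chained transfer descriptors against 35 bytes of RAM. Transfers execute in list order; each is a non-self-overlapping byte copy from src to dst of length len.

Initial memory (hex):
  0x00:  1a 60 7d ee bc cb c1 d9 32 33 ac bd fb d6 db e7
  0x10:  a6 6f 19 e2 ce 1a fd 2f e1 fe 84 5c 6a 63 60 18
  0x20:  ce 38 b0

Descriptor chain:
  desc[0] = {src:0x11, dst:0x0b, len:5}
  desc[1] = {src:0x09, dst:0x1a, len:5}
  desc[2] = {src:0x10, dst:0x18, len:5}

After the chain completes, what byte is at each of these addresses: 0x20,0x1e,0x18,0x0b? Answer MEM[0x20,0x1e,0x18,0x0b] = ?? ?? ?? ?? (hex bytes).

#0 dst[0x0b+5] := {0x6f,0x19,0xe2,0xce,0x1a}
#1 dst[0x1a+5] := {0x33,0xac,0x6f,0x19,0xe2}
#2 dst[0x18+5] := {0xa6,0x6f,0x19,0xe2,0xce}
query mem[0x20]=0xce, mem[0x1e]=0xe2, mem[0x18]=0xa6, mem[0x0b]=0x6f

MEM[0x20,0x1e,0x18,0x0b] = ce e2 a6 6f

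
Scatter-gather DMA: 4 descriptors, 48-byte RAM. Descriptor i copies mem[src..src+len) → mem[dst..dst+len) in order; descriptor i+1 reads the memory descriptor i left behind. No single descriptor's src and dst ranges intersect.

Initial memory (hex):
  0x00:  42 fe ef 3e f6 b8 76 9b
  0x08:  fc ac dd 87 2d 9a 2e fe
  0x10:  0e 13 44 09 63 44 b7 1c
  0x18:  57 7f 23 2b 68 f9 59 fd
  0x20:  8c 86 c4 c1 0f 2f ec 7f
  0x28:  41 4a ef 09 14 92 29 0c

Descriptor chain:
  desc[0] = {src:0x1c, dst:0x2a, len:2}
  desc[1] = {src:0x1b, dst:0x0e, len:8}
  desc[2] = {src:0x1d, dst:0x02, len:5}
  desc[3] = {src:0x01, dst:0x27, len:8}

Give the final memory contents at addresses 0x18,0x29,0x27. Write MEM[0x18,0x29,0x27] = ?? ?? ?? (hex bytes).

MEM[0x18,0x29,0x27] = 57 59 fe

#0 dst[0x2a+2] := {0x68,0xf9}
#1 dst[0x0e+8] := {0x2b,0x68,0xf9,0x59,0xfd,0x8c,0x86,0xc4}
#2 dst[0x02+5] := {0xf9,0x59,0xfd,0x8c,0x86}
#3 dst[0x27+8] := {0xfe,0xf9,0x59,0xfd,0x8c,0x86,0x9b,0xfc}
query mem[0x18]=0x57, mem[0x29]=0x59, mem[0x27]=0xfe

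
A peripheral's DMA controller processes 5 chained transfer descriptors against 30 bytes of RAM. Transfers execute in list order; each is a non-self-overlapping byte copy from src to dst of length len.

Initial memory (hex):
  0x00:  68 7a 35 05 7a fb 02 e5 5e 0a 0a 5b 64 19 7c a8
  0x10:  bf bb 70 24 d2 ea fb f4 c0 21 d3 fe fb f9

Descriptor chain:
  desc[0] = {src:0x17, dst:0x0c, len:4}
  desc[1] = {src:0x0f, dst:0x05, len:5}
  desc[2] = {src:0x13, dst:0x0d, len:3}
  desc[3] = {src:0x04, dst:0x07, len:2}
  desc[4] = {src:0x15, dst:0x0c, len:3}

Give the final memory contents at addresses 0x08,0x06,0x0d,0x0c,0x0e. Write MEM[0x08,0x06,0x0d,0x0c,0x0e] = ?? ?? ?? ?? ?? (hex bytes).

[0] 0x17->0x0c len=4 : f4 c0 21 d3
[1] 0x0f->0x05 len=5 : d3 bf bb 70 24
[2] 0x13->0x0d len=3 : 24 d2 ea
[3] 0x04->0x07 len=2 : 7a d3
[4] 0x15->0x0c len=3 : ea fb f4
query mem[0x08]=0xd3, mem[0x06]=0xbf, mem[0x0d]=0xfb, mem[0x0c]=0xea, mem[0x0e]=0xf4

MEM[0x08,0x06,0x0d,0x0c,0x0e] = d3 bf fb ea f4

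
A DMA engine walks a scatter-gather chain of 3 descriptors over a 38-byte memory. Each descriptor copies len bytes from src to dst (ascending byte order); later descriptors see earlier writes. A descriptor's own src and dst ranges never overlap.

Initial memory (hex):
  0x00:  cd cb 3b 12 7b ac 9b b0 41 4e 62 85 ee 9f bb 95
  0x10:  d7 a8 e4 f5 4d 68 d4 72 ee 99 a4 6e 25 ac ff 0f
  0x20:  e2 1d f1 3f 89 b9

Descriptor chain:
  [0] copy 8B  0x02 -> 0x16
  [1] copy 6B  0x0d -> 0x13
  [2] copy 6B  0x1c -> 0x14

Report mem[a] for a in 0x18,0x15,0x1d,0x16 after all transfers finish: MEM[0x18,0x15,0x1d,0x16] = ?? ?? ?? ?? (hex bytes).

MEM[0x18,0x15,0x1d,0x16] = e2 4e 4e ff

[0] 0x02->0x16 len=8 : 3b 12 7b ac 9b b0 41 4e
[1] 0x0d->0x13 len=6 : 9f bb 95 d7 a8 e4
[2] 0x1c->0x14 len=6 : 41 4e ff 0f e2 1d
query mem[0x18]=0xe2, mem[0x15]=0x4e, mem[0x1d]=0x4e, mem[0x16]=0xff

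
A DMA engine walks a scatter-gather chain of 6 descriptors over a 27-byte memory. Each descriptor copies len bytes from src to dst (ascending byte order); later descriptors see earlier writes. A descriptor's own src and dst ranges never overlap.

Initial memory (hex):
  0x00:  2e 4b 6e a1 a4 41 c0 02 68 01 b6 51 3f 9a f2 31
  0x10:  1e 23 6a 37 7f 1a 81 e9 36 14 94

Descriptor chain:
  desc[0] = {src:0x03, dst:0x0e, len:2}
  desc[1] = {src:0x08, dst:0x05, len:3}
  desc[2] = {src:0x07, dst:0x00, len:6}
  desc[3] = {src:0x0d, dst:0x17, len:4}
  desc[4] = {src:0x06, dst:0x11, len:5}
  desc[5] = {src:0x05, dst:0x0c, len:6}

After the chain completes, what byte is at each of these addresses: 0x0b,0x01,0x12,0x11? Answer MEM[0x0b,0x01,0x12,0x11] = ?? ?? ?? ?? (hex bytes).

MEM[0x0b,0x01,0x12,0x11] = 51 68 b6 b6

[0] 0x03->0x0e len=2 : a1 a4
[1] 0x08->0x05 len=3 : 68 01 b6
[2] 0x07->0x00 len=6 : b6 68 01 b6 51 3f
[3] 0x0d->0x17 len=4 : 9a a1 a4 1e
[4] 0x06->0x11 len=5 : 01 b6 68 01 b6
[5] 0x05->0x0c len=6 : 3f 01 b6 68 01 b6
query mem[0x0b]=0x51, mem[0x01]=0x68, mem[0x12]=0xb6, mem[0x11]=0xb6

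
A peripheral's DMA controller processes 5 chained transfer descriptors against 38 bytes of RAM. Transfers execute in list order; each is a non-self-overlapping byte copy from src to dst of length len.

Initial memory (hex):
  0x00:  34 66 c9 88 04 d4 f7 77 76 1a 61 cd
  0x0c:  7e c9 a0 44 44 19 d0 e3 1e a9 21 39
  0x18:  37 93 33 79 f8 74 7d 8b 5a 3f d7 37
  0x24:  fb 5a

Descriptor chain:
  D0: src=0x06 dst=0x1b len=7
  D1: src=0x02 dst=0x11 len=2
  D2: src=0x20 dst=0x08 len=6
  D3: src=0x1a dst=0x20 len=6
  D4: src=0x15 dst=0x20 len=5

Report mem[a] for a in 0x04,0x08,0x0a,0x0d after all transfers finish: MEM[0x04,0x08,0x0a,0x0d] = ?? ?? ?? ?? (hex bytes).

  after D0: wrote 7B at 0x1b = f777761a61cd7e
  after D1: wrote 2B at 0x11 = c988
  after D2: wrote 6B at 0x08 = cd7ed737fb5a
  after D3: wrote 6B at 0x20 = 33f777761a61
  after D4: wrote 5B at 0x20 = a921393793
query mem[0x04]=0x04, mem[0x08]=0xcd, mem[0x0a]=0xd7, mem[0x0d]=0x5a

MEM[0x04,0x08,0x0a,0x0d] = 04 cd d7 5a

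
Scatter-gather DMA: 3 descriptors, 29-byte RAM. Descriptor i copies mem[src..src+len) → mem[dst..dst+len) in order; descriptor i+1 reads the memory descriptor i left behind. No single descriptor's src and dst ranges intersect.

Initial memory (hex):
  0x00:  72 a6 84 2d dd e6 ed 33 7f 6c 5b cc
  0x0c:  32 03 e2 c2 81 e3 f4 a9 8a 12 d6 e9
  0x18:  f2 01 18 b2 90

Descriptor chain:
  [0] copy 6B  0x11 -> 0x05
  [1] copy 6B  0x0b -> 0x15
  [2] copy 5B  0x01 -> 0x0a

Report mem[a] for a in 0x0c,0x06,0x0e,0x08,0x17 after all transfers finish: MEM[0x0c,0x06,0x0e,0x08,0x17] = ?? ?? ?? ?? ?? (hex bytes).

MEM[0x0c,0x06,0x0e,0x08,0x17] = 2d f4 e3 8a 03

[0] 0x11->0x05 len=6 : e3 f4 a9 8a 12 d6
[1] 0x0b->0x15 len=6 : cc 32 03 e2 c2 81
[2] 0x01->0x0a len=5 : a6 84 2d dd e3
query mem[0x0c]=0x2d, mem[0x06]=0xf4, mem[0x0e]=0xe3, mem[0x08]=0x8a, mem[0x17]=0x03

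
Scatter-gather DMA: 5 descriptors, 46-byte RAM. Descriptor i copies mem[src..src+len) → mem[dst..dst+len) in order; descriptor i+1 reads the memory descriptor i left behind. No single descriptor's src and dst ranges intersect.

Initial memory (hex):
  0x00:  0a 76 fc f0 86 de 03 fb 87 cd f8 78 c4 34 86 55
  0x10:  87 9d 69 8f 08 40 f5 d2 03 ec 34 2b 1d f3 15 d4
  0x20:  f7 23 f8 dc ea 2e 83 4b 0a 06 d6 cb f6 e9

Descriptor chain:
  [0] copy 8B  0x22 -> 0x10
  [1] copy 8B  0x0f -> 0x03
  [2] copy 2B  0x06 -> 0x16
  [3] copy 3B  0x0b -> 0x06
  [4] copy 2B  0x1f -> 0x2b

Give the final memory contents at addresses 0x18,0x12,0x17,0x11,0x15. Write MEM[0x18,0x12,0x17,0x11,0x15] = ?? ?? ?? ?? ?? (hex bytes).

MEM[0x18,0x12,0x17,0x11,0x15] = 03 ea 2e dc 4b

D0: mem[0x10..0x17] <- [f8 dc ea 2e 83 4b 0a 06]
D1: mem[0x03..0x0a] <- [55 f8 dc ea 2e 83 4b 0a]
D2: mem[0x16..0x17] <- [ea 2e]
D3: mem[0x06..0x08] <- [78 c4 34]
D4: mem[0x2b..0x2c] <- [d4 f7]
query mem[0x18]=0x03, mem[0x12]=0xea, mem[0x17]=0x2e, mem[0x11]=0xdc, mem[0x15]=0x4b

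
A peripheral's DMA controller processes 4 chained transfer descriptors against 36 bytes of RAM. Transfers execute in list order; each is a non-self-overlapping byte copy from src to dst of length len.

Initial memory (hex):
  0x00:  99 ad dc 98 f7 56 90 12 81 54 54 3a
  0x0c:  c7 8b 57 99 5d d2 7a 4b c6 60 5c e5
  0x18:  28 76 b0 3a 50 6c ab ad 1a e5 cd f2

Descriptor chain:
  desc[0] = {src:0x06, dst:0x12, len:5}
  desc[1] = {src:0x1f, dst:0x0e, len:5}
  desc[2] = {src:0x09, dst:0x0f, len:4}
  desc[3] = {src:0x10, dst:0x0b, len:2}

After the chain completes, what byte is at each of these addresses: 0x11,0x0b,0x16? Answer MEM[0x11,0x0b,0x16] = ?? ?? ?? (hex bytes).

MEM[0x11,0x0b,0x16] = 3a 54 54

#0 dst[0x12+5] := {0x90,0x12,0x81,0x54,0x54}
#1 dst[0x0e+5] := {0xad,0x1a,0xe5,0xcd,0xf2}
#2 dst[0x0f+4] := {0x54,0x54,0x3a,0xc7}
#3 dst[0x0b+2] := {0x54,0x3a}
query mem[0x11]=0x3a, mem[0x0b]=0x54, mem[0x16]=0x54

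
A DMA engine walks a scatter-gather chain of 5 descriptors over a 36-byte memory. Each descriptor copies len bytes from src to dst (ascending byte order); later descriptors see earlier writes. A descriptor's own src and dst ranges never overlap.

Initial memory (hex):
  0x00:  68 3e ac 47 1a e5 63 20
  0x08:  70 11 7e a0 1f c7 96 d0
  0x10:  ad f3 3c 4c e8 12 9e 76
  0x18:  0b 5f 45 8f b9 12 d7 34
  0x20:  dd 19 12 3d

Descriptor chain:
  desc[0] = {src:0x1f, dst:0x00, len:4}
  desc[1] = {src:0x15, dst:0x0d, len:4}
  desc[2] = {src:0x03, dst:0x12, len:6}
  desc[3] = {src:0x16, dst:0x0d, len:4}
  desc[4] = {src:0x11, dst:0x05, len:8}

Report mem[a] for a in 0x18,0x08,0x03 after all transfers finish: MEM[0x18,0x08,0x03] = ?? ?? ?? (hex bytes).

MEM[0x18,0x08,0x03] = 0b e5 12

D0: mem[0x00..0x03] <- [34 dd 19 12]
D1: mem[0x0d..0x10] <- [12 9e 76 0b]
D2: mem[0x12..0x17] <- [12 1a e5 63 20 70]
D3: mem[0x0d..0x10] <- [20 70 0b 5f]
D4: mem[0x05..0x0c] <- [f3 12 1a e5 63 20 70 0b]
query mem[0x18]=0x0b, mem[0x08]=0xe5, mem[0x03]=0x12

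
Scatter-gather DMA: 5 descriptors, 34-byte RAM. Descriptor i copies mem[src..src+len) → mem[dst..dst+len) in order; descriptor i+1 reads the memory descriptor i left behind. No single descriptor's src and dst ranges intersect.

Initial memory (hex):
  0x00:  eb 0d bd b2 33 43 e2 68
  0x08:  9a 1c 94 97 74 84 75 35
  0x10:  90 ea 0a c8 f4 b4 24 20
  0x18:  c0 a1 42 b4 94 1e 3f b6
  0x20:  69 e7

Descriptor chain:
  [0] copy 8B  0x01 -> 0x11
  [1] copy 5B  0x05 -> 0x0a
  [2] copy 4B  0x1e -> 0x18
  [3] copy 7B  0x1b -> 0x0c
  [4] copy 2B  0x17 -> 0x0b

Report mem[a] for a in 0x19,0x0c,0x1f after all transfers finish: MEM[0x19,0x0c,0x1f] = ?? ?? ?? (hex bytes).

MEM[0x19,0x0c,0x1f] = b6 3f b6

#0 dst[0x11+8] := {0x0d,0xbd,0xb2,0x33,0x43,0xe2,0x68,0x9a}
#1 dst[0x0a+5] := {0x43,0xe2,0x68,0x9a,0x1c}
#2 dst[0x18+4] := {0x3f,0xb6,0x69,0xe7}
#3 dst[0x0c+7] := {0xe7,0x94,0x1e,0x3f,0xb6,0x69,0xe7}
#4 dst[0x0b+2] := {0x68,0x3f}
query mem[0x19]=0xb6, mem[0x0c]=0x3f, mem[0x1f]=0xb6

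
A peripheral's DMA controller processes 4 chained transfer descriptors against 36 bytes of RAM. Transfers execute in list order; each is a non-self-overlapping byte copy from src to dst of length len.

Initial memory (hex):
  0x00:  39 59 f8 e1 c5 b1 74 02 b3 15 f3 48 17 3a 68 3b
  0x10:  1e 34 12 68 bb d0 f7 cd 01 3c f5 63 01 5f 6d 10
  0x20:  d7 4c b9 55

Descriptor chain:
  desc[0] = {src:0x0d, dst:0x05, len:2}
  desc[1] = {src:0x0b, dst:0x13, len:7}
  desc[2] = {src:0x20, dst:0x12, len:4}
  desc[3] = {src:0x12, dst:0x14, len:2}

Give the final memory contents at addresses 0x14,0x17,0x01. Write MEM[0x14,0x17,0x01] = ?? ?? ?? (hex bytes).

#0 dst[0x05+2] := {0x3a,0x68}
#1 dst[0x13+7] := {0x48,0x17,0x3a,0x68,0x3b,0x1e,0x34}
#2 dst[0x12+4] := {0xd7,0x4c,0xb9,0x55}
#3 dst[0x14+2] := {0xd7,0x4c}
query mem[0x14]=0xd7, mem[0x17]=0x3b, mem[0x01]=0x59

MEM[0x14,0x17,0x01] = d7 3b 59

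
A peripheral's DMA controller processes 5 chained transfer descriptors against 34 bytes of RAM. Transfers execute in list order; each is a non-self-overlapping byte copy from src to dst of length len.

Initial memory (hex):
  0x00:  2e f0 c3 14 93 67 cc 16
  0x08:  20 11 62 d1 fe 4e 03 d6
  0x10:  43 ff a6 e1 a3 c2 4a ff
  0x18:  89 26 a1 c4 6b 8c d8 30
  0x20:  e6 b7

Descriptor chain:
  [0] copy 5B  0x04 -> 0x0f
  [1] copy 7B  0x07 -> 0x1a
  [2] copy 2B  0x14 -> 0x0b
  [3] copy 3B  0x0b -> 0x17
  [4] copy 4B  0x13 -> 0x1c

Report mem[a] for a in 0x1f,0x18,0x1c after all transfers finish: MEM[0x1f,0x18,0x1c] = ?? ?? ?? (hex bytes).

MEM[0x1f,0x18,0x1c] = 4a c2 20

#0 dst[0x0f+5] := {0x93,0x67,0xcc,0x16,0x20}
#1 dst[0x1a+7] := {0x16,0x20,0x11,0x62,0xd1,0xfe,0x4e}
#2 dst[0x0b+2] := {0xa3,0xc2}
#3 dst[0x17+3] := {0xa3,0xc2,0x4e}
#4 dst[0x1c+4] := {0x20,0xa3,0xc2,0x4a}
query mem[0x1f]=0x4a, mem[0x18]=0xc2, mem[0x1c]=0x20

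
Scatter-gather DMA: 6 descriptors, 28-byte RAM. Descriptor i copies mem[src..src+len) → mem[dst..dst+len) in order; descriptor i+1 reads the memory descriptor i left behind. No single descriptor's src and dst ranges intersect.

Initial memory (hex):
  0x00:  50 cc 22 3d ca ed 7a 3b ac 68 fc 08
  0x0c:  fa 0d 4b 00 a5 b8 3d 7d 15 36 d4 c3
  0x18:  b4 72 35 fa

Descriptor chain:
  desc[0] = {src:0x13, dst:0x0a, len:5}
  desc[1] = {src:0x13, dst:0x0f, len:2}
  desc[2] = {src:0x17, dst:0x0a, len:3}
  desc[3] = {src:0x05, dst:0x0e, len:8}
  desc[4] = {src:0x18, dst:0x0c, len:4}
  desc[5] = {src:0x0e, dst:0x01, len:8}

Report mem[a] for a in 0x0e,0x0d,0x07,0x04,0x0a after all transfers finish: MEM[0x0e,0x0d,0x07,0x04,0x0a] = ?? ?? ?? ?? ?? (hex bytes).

MEM[0x0e,0x0d,0x07,0x04,0x0a] = 35 72 b4 ac c3

  after D0: wrote 5B at 0x0a = 7d1536d4c3
  after D1: wrote 2B at 0x0f = 7d15
  after D2: wrote 3B at 0x0a = c3b472
  after D3: wrote 8B at 0x0e = ed7a3bac68c3b472
  after D4: wrote 4B at 0x0c = b47235fa
  after D5: wrote 8B at 0x01 = 35fa3bac68c3b472
query mem[0x0e]=0x35, mem[0x0d]=0x72, mem[0x07]=0xb4, mem[0x04]=0xac, mem[0x0a]=0xc3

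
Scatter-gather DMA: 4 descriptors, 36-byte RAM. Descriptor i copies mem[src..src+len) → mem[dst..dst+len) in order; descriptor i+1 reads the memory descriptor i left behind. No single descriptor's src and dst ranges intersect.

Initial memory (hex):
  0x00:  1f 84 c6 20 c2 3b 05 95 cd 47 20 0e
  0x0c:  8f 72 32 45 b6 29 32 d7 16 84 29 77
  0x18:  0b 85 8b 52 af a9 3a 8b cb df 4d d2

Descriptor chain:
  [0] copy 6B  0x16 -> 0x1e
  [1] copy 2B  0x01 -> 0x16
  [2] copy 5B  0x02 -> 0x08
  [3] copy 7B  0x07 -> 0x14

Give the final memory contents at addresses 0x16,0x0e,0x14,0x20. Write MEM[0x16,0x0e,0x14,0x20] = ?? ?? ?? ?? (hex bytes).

  after D0: wrote 6B at 0x1e = 29770b858b52
  after D1: wrote 2B at 0x16 = 84c6
  after D2: wrote 5B at 0x08 = c620c23b05
  after D3: wrote 7B at 0x14 = 95c620c23b0572
query mem[0x16]=0x20, mem[0x0e]=0x32, mem[0x14]=0x95, mem[0x20]=0x0b

MEM[0x16,0x0e,0x14,0x20] = 20 32 95 0b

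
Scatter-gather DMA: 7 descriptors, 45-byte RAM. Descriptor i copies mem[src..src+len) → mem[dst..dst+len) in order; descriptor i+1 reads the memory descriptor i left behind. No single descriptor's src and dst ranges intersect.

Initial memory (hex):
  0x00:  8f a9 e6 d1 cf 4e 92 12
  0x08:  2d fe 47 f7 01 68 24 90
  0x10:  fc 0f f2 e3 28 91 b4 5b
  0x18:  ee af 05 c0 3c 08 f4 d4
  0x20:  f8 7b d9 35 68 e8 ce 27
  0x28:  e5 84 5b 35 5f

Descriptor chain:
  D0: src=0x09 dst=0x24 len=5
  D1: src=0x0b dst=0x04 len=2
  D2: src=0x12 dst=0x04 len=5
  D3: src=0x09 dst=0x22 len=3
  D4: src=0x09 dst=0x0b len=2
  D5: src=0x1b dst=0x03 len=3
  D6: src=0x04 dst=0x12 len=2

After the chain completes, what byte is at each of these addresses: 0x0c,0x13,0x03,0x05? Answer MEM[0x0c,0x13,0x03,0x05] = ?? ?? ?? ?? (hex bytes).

[0] 0x09->0x24 len=5 : fe 47 f7 01 68
[1] 0x0b->0x04 len=2 : f7 01
[2] 0x12->0x04 len=5 : f2 e3 28 91 b4
[3] 0x09->0x22 len=3 : fe 47 f7
[4] 0x09->0x0b len=2 : fe 47
[5] 0x1b->0x03 len=3 : c0 3c 08
[6] 0x04->0x12 len=2 : 3c 08
query mem[0x0c]=0x47, mem[0x13]=0x08, mem[0x03]=0xc0, mem[0x05]=0x08

MEM[0x0c,0x13,0x03,0x05] = 47 08 c0 08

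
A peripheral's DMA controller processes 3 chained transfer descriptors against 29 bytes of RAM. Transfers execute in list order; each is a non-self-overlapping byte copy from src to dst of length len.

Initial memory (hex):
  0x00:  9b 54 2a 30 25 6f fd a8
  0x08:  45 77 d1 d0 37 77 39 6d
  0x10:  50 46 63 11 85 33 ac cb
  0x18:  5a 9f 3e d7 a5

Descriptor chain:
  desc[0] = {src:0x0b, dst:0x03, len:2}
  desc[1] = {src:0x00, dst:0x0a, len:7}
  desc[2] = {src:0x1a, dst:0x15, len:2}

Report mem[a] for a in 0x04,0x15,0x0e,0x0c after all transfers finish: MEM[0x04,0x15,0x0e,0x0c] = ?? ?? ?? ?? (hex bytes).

MEM[0x04,0x15,0x0e,0x0c] = 37 3e 37 2a

D0: mem[0x03..0x04] <- [d0 37]
D1: mem[0x0a..0x10] <- [9b 54 2a d0 37 6f fd]
D2: mem[0x15..0x16] <- [3e d7]
query mem[0x04]=0x37, mem[0x15]=0x3e, mem[0x0e]=0x37, mem[0x0c]=0x2a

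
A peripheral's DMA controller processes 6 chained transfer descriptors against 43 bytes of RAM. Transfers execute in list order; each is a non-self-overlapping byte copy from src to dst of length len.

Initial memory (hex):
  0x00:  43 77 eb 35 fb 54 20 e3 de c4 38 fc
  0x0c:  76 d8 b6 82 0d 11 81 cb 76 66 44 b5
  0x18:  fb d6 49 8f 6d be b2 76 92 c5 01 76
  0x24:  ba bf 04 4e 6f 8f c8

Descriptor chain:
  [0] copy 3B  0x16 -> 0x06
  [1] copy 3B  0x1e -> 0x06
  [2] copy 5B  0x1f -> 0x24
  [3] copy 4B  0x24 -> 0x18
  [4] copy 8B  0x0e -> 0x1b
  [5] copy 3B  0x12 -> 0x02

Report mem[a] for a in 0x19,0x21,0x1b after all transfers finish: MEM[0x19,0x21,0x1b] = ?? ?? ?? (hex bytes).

MEM[0x19,0x21,0x1b] = 92 76 b6

  after D0: wrote 3B at 0x06 = 44b5fb
  after D1: wrote 3B at 0x06 = b27692
  after D2: wrote 5B at 0x24 = 7692c50176
  after D3: wrote 4B at 0x18 = 7692c501
  after D4: wrote 8B at 0x1b = b6820d1181cb7666
  after D5: wrote 3B at 0x02 = 81cb76
query mem[0x19]=0x92, mem[0x21]=0x76, mem[0x1b]=0xb6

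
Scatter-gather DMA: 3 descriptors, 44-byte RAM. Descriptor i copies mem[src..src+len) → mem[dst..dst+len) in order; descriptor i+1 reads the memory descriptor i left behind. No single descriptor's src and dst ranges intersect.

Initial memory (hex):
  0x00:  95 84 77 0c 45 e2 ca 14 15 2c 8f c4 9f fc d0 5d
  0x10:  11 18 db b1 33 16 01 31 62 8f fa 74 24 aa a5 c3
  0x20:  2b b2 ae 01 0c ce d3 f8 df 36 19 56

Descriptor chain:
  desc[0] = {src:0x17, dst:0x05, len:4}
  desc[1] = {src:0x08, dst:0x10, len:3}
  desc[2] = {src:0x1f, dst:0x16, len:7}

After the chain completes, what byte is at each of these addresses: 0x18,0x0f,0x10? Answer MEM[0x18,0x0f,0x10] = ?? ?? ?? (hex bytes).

MEM[0x18,0x0f,0x10] = b2 5d fa

  after D0: wrote 4B at 0x05 = 31628ffa
  after D1: wrote 3B at 0x10 = fa2c8f
  after D2: wrote 7B at 0x16 = c32bb2ae010cce
query mem[0x18]=0xb2, mem[0x0f]=0x5d, mem[0x10]=0xfa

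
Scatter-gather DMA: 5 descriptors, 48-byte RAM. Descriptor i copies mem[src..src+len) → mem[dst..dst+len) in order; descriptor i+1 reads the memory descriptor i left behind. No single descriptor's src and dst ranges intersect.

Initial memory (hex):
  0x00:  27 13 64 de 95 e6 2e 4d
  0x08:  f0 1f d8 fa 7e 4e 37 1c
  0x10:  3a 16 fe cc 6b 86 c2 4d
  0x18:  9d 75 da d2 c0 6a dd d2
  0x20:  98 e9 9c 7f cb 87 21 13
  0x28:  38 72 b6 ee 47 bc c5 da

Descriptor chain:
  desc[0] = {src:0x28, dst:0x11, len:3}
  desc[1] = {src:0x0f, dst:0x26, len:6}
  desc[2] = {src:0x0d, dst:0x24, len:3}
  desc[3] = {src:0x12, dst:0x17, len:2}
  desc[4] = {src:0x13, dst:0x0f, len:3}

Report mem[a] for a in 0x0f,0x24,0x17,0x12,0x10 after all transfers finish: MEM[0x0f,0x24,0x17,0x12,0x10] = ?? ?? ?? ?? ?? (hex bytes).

D0: mem[0x11..0x13] <- [38 72 b6]
D1: mem[0x26..0x2b] <- [1c 3a 38 72 b6 6b]
D2: mem[0x24..0x26] <- [4e 37 1c]
D3: mem[0x17..0x18] <- [72 b6]
D4: mem[0x0f..0x11] <- [b6 6b 86]
query mem[0x0f]=0xb6, mem[0x24]=0x4e, mem[0x17]=0x72, mem[0x12]=0x72, mem[0x10]=0x6b

MEM[0x0f,0x24,0x17,0x12,0x10] = b6 4e 72 72 6b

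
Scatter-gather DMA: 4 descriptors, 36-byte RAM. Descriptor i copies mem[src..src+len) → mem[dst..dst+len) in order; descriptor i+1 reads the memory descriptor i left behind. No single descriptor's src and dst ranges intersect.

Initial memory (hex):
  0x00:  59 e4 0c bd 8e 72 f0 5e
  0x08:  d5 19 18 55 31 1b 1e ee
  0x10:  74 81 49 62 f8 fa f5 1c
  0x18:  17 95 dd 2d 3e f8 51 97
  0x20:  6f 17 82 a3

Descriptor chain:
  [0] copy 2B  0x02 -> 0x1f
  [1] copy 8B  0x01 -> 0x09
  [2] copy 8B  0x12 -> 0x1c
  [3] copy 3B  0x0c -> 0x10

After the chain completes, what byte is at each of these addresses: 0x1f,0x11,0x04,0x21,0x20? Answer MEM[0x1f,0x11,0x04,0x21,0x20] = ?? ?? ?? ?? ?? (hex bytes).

MEM[0x1f,0x11,0x04,0x21,0x20] = fa 72 8e 1c f5

D0: mem[0x1f..0x20] <- [0c bd]
D1: mem[0x09..0x10] <- [e4 0c bd 8e 72 f0 5e d5]
D2: mem[0x1c..0x23] <- [49 62 f8 fa f5 1c 17 95]
D3: mem[0x10..0x12] <- [8e 72 f0]
query mem[0x1f]=0xfa, mem[0x11]=0x72, mem[0x04]=0x8e, mem[0x21]=0x1c, mem[0x20]=0xf5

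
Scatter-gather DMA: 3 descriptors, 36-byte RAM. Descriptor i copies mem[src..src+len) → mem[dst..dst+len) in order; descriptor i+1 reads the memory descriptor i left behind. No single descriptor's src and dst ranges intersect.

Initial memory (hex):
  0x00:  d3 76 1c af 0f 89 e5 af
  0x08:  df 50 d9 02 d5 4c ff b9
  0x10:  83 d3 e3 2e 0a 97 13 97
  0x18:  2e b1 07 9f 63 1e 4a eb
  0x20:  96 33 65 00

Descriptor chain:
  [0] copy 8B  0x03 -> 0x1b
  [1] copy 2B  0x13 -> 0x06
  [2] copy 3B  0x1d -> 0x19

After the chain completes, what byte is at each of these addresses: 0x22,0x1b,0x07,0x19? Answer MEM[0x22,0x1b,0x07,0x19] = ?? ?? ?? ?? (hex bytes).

MEM[0x22,0x1b,0x07,0x19] = d9 af 0a 89

D0: mem[0x1b..0x22] <- [af 0f 89 e5 af df 50 d9]
D1: mem[0x06..0x07] <- [2e 0a]
D2: mem[0x19..0x1b] <- [89 e5 af]
query mem[0x22]=0xd9, mem[0x1b]=0xaf, mem[0x07]=0x0a, mem[0x19]=0x89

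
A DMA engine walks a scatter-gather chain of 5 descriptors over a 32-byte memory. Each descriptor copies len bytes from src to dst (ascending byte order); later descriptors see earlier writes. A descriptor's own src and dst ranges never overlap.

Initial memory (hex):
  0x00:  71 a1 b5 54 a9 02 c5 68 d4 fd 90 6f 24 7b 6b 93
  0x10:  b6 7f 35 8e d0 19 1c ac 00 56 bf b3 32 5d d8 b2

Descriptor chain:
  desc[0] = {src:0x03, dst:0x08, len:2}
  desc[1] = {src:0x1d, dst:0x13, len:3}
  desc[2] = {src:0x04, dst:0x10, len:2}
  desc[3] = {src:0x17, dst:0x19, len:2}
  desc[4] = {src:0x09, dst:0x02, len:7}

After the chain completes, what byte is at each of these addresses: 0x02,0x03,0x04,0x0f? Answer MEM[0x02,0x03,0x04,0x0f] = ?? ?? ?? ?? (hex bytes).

  after D0: wrote 2B at 0x08 = 54a9
  after D1: wrote 3B at 0x13 = 5dd8b2
  after D2: wrote 2B at 0x10 = a902
  after D3: wrote 2B at 0x19 = ac00
  after D4: wrote 7B at 0x02 = a9906f247b6b93
query mem[0x02]=0xa9, mem[0x03]=0x90, mem[0x04]=0x6f, mem[0x0f]=0x93

MEM[0x02,0x03,0x04,0x0f] = a9 90 6f 93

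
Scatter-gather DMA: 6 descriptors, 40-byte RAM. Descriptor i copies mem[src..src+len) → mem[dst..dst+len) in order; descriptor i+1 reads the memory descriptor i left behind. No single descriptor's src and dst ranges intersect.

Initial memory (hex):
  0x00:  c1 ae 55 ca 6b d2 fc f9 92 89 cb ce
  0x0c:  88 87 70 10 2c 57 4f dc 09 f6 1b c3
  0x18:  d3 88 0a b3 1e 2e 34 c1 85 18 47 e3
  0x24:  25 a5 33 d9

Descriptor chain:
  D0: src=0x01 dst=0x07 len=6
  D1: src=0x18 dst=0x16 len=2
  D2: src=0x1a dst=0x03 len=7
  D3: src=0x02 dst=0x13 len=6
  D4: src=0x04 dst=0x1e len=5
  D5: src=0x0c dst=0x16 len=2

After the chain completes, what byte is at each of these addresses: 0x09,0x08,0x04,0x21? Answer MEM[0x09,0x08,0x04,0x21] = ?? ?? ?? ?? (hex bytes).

#0 dst[0x07+6] := {0xae,0x55,0xca,0x6b,0xd2,0xfc}
#1 dst[0x16+2] := {0xd3,0x88}
#2 dst[0x03+7] := {0x0a,0xb3,0x1e,0x2e,0x34,0xc1,0x85}
#3 dst[0x13+6] := {0x55,0x0a,0xb3,0x1e,0x2e,0x34}
#4 dst[0x1e+5] := {0xb3,0x1e,0x2e,0x34,0xc1}
#5 dst[0x16+2] := {0xfc,0x87}
query mem[0x09]=0x85, mem[0x08]=0xc1, mem[0x04]=0xb3, mem[0x21]=0x34

MEM[0x09,0x08,0x04,0x21] = 85 c1 b3 34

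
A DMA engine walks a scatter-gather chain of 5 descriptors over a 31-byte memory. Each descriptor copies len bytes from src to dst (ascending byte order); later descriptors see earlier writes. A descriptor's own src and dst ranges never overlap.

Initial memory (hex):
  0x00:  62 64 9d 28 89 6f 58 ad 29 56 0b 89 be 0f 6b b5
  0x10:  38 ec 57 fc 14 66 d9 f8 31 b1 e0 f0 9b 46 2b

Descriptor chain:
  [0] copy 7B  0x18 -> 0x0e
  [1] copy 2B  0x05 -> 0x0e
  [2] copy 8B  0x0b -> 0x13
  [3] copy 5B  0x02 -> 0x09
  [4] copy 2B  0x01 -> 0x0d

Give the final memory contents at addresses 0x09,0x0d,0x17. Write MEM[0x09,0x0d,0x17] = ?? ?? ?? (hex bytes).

D0: mem[0x0e..0x14] <- [31 b1 e0 f0 9b 46 2b]
D1: mem[0x0e..0x0f] <- [6f 58]
D2: mem[0x13..0x1a] <- [89 be 0f 6f 58 e0 f0 9b]
D3: mem[0x09..0x0d] <- [9d 28 89 6f 58]
D4: mem[0x0d..0x0e] <- [64 9d]
query mem[0x09]=0x9d, mem[0x0d]=0x64, mem[0x17]=0x58

MEM[0x09,0x0d,0x17] = 9d 64 58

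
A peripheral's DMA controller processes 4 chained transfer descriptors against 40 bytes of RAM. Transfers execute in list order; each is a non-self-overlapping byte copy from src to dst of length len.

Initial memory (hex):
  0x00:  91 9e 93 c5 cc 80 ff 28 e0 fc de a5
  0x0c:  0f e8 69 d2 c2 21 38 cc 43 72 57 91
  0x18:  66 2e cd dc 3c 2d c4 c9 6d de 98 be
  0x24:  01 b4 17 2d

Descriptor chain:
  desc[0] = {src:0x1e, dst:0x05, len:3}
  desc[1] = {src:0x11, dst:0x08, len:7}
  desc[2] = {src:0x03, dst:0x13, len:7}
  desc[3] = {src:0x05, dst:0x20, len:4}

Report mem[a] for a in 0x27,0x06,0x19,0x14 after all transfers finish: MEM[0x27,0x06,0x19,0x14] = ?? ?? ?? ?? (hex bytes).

MEM[0x27,0x06,0x19,0x14] = 2d c9 38 cc

[0] 0x1e->0x05 len=3 : c4 c9 6d
[1] 0x11->0x08 len=7 : 21 38 cc 43 72 57 91
[2] 0x03->0x13 len=7 : c5 cc c4 c9 6d 21 38
[3] 0x05->0x20 len=4 : c4 c9 6d 21
query mem[0x27]=0x2d, mem[0x06]=0xc9, mem[0x19]=0x38, mem[0x14]=0xcc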